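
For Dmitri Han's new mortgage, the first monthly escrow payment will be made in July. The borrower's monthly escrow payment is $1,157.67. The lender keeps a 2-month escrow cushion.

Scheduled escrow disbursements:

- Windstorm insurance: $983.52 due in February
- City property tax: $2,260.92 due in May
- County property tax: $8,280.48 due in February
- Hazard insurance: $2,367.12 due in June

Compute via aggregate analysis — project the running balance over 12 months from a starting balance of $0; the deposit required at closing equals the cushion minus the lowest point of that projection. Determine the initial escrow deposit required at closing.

Cushion = 2 × $1,157.67 = $2,315.34
Trial balance (start $0, +$1,157.67 each month, − disbursements):
  Jul: +$1,157.67 → $1,157.67
  Aug: +$1,157.67 → $2,315.34
  Sep: +$1,157.67 → $3,473.01
  Oct: +$1,157.67 → $4,630.68
  Nov: +$1,157.67 → $5,788.35
  Dec: +$1,157.67 → $6,946.02
  Jan: +$1,157.67 → $8,103.69
  Feb: +$1,157.67 − $9,264.00 → -$2.64
  Mar: +$1,157.67 → $1,155.03
  Apr: +$1,157.67 → $2,312.70
  May: +$1,157.67 − $2,260.92 → $1,209.45
  Jun: +$1,157.67 − $2,367.12 → $0.00
Lowest trial balance = -$2.64 (Feb)
Initial deposit = cushion − low point = $2,315.34 − (-$2.64) = $2,317.98

$2,317.98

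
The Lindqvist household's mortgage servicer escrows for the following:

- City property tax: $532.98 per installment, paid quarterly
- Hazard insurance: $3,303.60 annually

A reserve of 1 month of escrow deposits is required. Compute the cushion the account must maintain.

City property tax — $532.98 × 4 = $2,131.92 per year
Hazard insurance — $3,303.60 per year
Annual escrow total = $5,435.52
Monthly = $5,435.52 ÷ 12 = $452.96
Cushion = 1 × $452.96 = $452.96

$452.96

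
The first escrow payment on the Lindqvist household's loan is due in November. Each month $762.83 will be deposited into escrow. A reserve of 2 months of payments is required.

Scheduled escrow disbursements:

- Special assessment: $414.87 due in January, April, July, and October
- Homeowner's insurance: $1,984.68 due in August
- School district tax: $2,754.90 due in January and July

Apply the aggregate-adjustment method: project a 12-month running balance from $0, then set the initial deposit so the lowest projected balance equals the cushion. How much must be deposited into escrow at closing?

Cushion = 2 × $762.83 = $1,525.66
Trial balance (start $0, +$762.83 each month, − disbursements):
  Nov: +$762.83 → $762.83
  Dec: +$762.83 → $1,525.66
  Jan: +$762.83 − $3,169.77 → -$881.28
  Feb: +$762.83 → -$118.45
  Mar: +$762.83 → $644.38
  Apr: +$762.83 − $414.87 → $992.34
  May: +$762.83 → $1,755.17
  Jun: +$762.83 → $2,518.00
  Jul: +$762.83 − $3,169.77 → $111.06
  Aug: +$762.83 − $1,984.68 → -$1,110.79
  Sep: +$762.83 → -$347.96
  Oct: +$762.83 − $414.87 → $0.00
Lowest trial balance = -$1,110.79 (Aug)
Initial deposit = cushion − low point = $1,525.66 − (-$1,110.79) = $2,636.45

$2,636.45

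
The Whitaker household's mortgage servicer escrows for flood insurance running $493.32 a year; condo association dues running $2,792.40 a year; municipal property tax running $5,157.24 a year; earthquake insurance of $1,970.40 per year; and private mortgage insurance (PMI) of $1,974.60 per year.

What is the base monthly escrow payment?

Flood insurance = $493.32 per year
Condo association dues = $2,792.40 per year
Municipal property tax = $5,157.24 per year
Earthquake insurance = $1,970.40 per year
Private mortgage insurance (PMI) = $1,974.60 per year
Yearly total = $493.32 + $2,792.40 + $5,157.24 + $1,970.40 + $1,974.60 = $12,387.96
Per month = $12,387.96 ÷ 12 = $1,032.33

$1,032.33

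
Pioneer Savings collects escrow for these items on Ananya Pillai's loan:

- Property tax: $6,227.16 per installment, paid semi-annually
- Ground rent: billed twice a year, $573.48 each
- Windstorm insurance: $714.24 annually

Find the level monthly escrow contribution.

Property tax = $6,227.16 × 2 = $12,454.32 annually
Ground rent = $573.48 × 2 = $1,146.96 annually
Windstorm insurance = $714.24 annually
Total per year = $14,315.52
Per month = $14,315.52 / 12 = $1,192.96

$1,192.96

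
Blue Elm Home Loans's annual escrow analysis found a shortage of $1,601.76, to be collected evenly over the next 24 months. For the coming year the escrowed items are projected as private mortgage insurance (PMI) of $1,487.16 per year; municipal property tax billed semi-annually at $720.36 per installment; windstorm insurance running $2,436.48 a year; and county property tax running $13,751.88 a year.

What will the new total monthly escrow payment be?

$1,659.76

Private mortgage insurance (PMI): $1,487.16 annually
Municipal property tax: $720.36 × 2 = $1,440.72 annually
Windstorm insurance: $2,436.48 annually
County property tax: $13,751.88 annually
Combined annual = $19,116.24
Base monthly escrow = $19,116.24 ÷ 12 = $1,593.02
Shortage per month = $1,601.76 ÷ 24 = $66.74
Adjusted monthly = $1,593.02 + $66.74 = $1,659.76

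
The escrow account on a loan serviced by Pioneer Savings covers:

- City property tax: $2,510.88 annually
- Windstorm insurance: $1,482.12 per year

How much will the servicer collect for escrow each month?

$332.75

City property tax — $2,510.88 annually
Windstorm insurance — $1,482.12 annually
Total per year = $2,510.88 + $1,482.12 = $3,993.00
Per month = $3,993.00 ÷ 12 = $332.75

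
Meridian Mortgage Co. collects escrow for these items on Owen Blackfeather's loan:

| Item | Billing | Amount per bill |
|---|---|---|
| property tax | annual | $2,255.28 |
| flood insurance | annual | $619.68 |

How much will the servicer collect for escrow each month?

Property tax = $2,255.28 annually
Flood insurance = $619.68 annually
Yearly total = $2,255.28 + $619.68 = $2,874.96
Per month = $2,874.96 ÷ 12 = $239.58

$239.58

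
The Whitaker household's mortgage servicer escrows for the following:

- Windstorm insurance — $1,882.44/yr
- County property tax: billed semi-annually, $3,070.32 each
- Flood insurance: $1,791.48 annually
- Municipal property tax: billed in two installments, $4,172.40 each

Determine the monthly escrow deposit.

Windstorm insurance = $1,882.44 annually
County property tax = $3,070.32 × 2 = $6,140.64 annually
Flood insurance = $1,791.48 annually
Municipal property tax = $4,172.40 × 2 = $8,344.80 annually
Yearly total = $18,159.36
Base monthly escrow = $18,159.36 ÷ 12 = $1,513.28

$1,513.28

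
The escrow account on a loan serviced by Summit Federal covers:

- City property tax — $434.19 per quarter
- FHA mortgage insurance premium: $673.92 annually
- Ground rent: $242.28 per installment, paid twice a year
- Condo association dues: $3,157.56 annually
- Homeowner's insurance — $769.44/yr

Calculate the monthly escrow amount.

City property tax — $434.19 × 4 = $1,736.76
FHA mortgage insurance premium — $673.92
Ground rent — $242.28 × 2 = $484.56
Condo association dues — $3,157.56
Homeowner's insurance — $769.44
Annual escrow total = $6,822.24
Per month = $6,822.24 ÷ 12 = $568.52

$568.52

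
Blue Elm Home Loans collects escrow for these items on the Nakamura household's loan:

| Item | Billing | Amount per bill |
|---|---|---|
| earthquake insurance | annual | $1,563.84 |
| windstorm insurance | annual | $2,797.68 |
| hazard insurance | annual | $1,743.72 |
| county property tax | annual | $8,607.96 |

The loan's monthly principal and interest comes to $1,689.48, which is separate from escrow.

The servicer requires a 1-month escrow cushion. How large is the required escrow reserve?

Earthquake insurance — $1,563.84 annually
Windstorm insurance — $2,797.68 annually
Hazard insurance — $1,743.72 annually
County property tax — $8,607.96 annually
Yearly total = $1,563.84 + $2,797.68 + $1,743.72 + $8,607.96 = $14,713.20
Base monthly escrow = $14,713.20 ÷ 12 = $1,226.10
Reserve = 1 × $1,226.10 = $1,226.10

$1,226.10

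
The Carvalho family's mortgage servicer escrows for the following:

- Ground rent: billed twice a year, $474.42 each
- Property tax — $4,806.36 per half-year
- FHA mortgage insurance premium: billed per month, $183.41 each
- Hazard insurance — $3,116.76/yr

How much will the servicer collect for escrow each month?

$1,323.27

Ground rent: $474.42 × 2 = $948.84
Property tax: $4,806.36 × 2 = $9,612.72
FHA mortgage insurance premium: $183.41 × 12 = $2,200.92
Hazard insurance: $3,116.76
Total per year = $948.84 + $9,612.72 + $2,200.92 + $3,116.76 = $15,879.24
Per month = $15,879.24 ÷ 12 = $1,323.27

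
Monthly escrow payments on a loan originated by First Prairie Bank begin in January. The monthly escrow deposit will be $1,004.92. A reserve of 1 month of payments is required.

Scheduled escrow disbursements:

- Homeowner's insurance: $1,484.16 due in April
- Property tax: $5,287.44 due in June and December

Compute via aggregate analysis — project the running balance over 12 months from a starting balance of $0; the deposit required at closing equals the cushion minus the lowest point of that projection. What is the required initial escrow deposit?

Cushion = 1 × $1,004.92 = $1,004.92
Trial balance (start $0, +$1,004.92 each month, − disbursements):
  Jan: +$1,004.92 → $1,004.92
  Feb: +$1,004.92 → $2,009.84
  Mar: +$1,004.92 → $3,014.76
  Apr: +$1,004.92 − $1,484.16 → $2,535.52
  May: +$1,004.92 → $3,540.44
  Jun: +$1,004.92 − $5,287.44 → -$742.08
  Jul: +$1,004.92 → $262.84
  Aug: +$1,004.92 → $1,267.76
  Sep: +$1,004.92 → $2,272.68
  Oct: +$1,004.92 → $3,277.60
  Nov: +$1,004.92 → $4,282.52
  Dec: +$1,004.92 − $5,287.44 → $0.00
Lowest trial balance = -$742.08 (Jun)
Initial deposit = cushion − low point = $1,004.92 − (-$742.08) = $1,747.00

$1,747.00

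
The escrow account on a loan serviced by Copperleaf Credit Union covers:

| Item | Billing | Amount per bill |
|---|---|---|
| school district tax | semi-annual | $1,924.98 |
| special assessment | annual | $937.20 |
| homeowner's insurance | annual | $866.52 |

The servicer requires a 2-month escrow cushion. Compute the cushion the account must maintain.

School district tax — $1,924.98 × 2 = $3,849.96/yr
Special assessment — $937.20/yr
Homeowner's insurance — $866.52/yr
Annual escrow total = $3,849.96 + $937.20 + $866.52 = $5,653.68
Base monthly escrow = $5,653.68 / 12 = $471.14
Required cushion = 2 × $471.14 = $942.28

$942.28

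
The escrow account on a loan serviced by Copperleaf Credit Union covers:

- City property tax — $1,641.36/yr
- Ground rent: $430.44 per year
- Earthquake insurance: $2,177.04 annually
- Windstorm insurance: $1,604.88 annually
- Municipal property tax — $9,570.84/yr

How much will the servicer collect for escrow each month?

City property tax = $1,641.36 per year
Ground rent = $430.44 per year
Earthquake insurance = $2,177.04 per year
Windstorm insurance = $1,604.88 per year
Municipal property tax = $9,570.84 per year
Total annual escrow = $15,424.56
Monthly escrow = $15,424.56 ÷ 12 = $1,285.38

$1,285.38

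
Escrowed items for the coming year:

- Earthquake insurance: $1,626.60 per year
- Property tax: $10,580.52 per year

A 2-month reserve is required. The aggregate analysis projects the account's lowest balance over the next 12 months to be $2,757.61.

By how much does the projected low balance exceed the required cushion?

$723.09

Earthquake insurance — $1,626.60
Property tax — $10,580.52
Annual escrow total = $12,207.12
Base monthly escrow = $12,207.12 ÷ 12 = $1,017.26
Required reserve = 2 × $1,017.26 = $2,034.52
Surplus = $2,757.61 − $2,034.52 = $723.09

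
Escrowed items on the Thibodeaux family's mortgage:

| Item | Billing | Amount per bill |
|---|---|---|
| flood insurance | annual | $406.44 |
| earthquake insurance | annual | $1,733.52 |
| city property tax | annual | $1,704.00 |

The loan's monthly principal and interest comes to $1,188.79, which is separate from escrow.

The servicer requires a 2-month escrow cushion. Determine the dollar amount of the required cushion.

Flood insurance = $406.44 annually
Earthquake insurance = $1,733.52 annually
City property tax = $1,704.00 annually
Combined annual = $406.44 + $1,733.52 + $1,704.00 = $3,843.96
Monthly = $3,843.96 / 12 = $320.33
Reserve = 2 × $320.33 = $640.66

$640.66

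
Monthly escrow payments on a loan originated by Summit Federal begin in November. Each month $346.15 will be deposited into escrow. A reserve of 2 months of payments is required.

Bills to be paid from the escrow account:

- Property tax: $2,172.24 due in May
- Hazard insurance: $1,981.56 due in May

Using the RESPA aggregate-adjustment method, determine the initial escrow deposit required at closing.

$2,423.05

Cushion = 2 × $346.15 = $692.30
Trial balance (start $0, +$346.15 each month, − disbursements):
  Nov: +$346.15 → $346.15
  Dec: +$346.15 → $692.30
  Jan: +$346.15 → $1,038.45
  Feb: +$346.15 → $1,384.60
  Mar: +$346.15 → $1,730.75
  Apr: +$346.15 → $2,076.90
  May: +$346.15 − $4,153.80 → -$1,730.75
  Jun: +$346.15 → -$1,384.60
  Jul: +$346.15 → -$1,038.45
  Aug: +$346.15 → -$692.30
  Sep: +$346.15 → -$346.15
  Oct: +$346.15 → $0.00
Lowest trial balance = -$1,730.75 (May)
Initial deposit = cushion − low point = $692.30 − (-$1,730.75) = $2,423.05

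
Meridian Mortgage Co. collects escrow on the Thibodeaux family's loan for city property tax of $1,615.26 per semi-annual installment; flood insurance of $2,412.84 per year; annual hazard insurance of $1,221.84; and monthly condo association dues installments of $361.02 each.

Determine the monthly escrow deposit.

$933.12

City property tax — $1,615.26 × 2 = $3,230.52 per year
Flood insurance — $2,412.84 per year
Hazard insurance — $1,221.84 per year
Condo association dues — $361.02 × 12 = $4,332.24 per year
Combined annual = $11,197.44
Monthly = $11,197.44 / 12 = $933.12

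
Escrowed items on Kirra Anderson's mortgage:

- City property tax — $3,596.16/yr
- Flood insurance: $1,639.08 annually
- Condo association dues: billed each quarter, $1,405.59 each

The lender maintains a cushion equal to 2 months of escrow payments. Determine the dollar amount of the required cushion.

City property tax — $3,596.16
Flood insurance — $1,639.08
Condo association dues — $1,405.59 × 4 = $5,622.36
Total per year = $3,596.16 + $1,639.08 + $5,622.36 = $10,857.60
Monthly = $10,857.60 / 12 = $904.80
Required cushion = 2 × $904.80 = $1,809.60

$1,809.60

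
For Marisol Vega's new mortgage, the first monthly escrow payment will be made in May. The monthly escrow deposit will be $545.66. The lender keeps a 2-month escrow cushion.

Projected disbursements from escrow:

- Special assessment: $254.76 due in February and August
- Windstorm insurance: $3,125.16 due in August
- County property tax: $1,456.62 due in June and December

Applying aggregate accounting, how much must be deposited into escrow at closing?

Cushion = 2 × $545.66 = $1,091.32
Trial balance (start $0, +$545.66 each month, − disbursements):
  May: +$545.66 → $545.66
  Jun: +$545.66 − $1,456.62 → -$365.30
  Jul: +$545.66 → $180.36
  Aug: +$545.66 − $3,379.92 → -$2,653.90
  Sep: +$545.66 → -$2,108.24
  Oct: +$545.66 → -$1,562.58
  Nov: +$545.66 → -$1,016.92
  Dec: +$545.66 − $1,456.62 → -$1,927.88
  Jan: +$545.66 → -$1,382.22
  Feb: +$545.66 − $254.76 → -$1,091.32
  Mar: +$545.66 → -$545.66
  Apr: +$545.66 → $0.00
Lowest trial balance = -$2,653.90 (Aug)
Initial deposit = cushion − low point = $1,091.32 − (-$2,653.90) = $3,745.22

$3,745.22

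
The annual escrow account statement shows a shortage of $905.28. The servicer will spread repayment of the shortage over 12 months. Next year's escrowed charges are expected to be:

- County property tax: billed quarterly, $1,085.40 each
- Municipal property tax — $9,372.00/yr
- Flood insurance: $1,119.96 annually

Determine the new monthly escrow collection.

$1,311.57

County property tax — $1,085.40 × 4 = $4,341.60
Municipal property tax — $9,372.00
Flood insurance — $1,119.96
Total annual escrow = $4,341.60 + $9,372.00 + $1,119.96 = $14,833.56
Monthly = $14,833.56 / 12 = $1,236.13
Monthly shortage recovery: $905.28 / 12 = $75.44
New monthly escrow = $1,236.13 + $75.44 = $1,311.57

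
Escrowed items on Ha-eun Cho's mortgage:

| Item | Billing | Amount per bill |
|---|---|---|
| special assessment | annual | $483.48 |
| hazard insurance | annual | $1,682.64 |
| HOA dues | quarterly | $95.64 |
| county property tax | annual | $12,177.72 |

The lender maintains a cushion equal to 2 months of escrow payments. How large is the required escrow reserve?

Special assessment = $483.48/yr
Hazard insurance = $1,682.64/yr
HOA dues = $95.64 × 4 = $382.56/yr
County property tax = $12,177.72/yr
Combined annual = $14,726.40
Monthly escrow = $14,726.40 ÷ 12 = $1,227.20
Cushion = 2 × $1,227.20 = $2,454.40

$2,454.40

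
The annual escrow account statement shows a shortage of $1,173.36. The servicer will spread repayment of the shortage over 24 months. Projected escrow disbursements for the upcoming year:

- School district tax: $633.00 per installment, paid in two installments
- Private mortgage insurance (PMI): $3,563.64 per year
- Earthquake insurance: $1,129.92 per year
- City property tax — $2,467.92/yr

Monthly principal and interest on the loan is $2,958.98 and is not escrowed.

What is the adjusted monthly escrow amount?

School district tax — $633.00 × 2 = $1,266.00 annually
Private mortgage insurance (PMI) — $3,563.64 annually
Earthquake insurance — $1,129.92 annually
City property tax — $2,467.92 annually
Total per year = $8,427.48
Base monthly escrow = $8,427.48 ÷ 12 = $702.29
Shortage spread = $1,173.36 / 24 = $48.89/mo
Adjusted monthly = $702.29 + $48.89 = $751.18

$751.18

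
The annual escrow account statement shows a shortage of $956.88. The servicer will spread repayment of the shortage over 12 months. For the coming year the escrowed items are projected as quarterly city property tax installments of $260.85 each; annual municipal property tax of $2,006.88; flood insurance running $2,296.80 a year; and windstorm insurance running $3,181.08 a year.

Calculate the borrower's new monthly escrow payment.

$790.42

City property tax = $260.85 × 4 = $1,043.40 annually
Municipal property tax = $2,006.88 annually
Flood insurance = $2,296.80 annually
Windstorm insurance = $3,181.08 annually
Yearly total = $1,043.40 + $2,006.88 + $2,296.80 + $3,181.08 = $8,528.16
Base monthly escrow = $8,528.16 / 12 = $710.68
Monthly shortage recovery: $956.88 ÷ 12 = $79.74
Adjusted monthly = $710.68 + $79.74 = $790.42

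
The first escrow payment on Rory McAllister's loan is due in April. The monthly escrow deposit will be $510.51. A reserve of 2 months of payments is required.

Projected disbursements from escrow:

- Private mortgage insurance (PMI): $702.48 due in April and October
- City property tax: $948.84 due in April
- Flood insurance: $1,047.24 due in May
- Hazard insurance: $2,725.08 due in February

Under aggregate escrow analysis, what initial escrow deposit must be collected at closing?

$2,698.56

Cushion = 2 × $510.51 = $1,021.02
Trial balance (start $0, +$510.51 each month, − disbursements):
  Apr: +$510.51 − $1,651.32 → -$1,140.81
  May: +$510.51 − $1,047.24 → -$1,677.54
  Jun: +$510.51 → -$1,167.03
  Jul: +$510.51 → -$656.52
  Aug: +$510.51 → -$146.01
  Sep: +$510.51 → $364.50
  Oct: +$510.51 − $702.48 → $172.53
  Nov: +$510.51 → $683.04
  Dec: +$510.51 → $1,193.55
  Jan: +$510.51 → $1,704.06
  Feb: +$510.51 − $2,725.08 → -$510.51
  Mar: +$510.51 → $0.00
Lowest trial balance = -$1,677.54 (May)
Initial deposit = cushion − low point = $1,021.02 − (-$1,677.54) = $2,698.56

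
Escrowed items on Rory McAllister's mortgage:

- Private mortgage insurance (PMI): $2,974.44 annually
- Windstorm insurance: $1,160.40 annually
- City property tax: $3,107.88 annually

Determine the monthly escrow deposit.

$603.56

Private mortgage insurance (PMI) = $2,974.44 per year
Windstorm insurance = $1,160.40 per year
City property tax = $3,107.88 per year
Total annual escrow = $2,974.44 + $1,160.40 + $3,107.88 = $7,242.72
Per month = $7,242.72 ÷ 12 = $603.56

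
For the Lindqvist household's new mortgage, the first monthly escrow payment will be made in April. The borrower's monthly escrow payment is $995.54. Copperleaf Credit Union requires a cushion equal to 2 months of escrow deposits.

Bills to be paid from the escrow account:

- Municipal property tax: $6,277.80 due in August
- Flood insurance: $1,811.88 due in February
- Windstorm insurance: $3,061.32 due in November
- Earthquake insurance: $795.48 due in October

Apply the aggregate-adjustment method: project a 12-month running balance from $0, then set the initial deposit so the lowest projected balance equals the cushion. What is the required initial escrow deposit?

$4,161.36

Cushion = 2 × $995.54 = $1,991.08
Trial balance (start $0, +$995.54 each month, − disbursements):
  Apr: +$995.54 → $995.54
  May: +$995.54 → $1,991.08
  Jun: +$995.54 → $2,986.62
  Jul: +$995.54 → $3,982.16
  Aug: +$995.54 − $6,277.80 → -$1,300.10
  Sep: +$995.54 → -$304.56
  Oct: +$995.54 − $795.48 → -$104.50
  Nov: +$995.54 − $3,061.32 → -$2,170.28
  Dec: +$995.54 → -$1,174.74
  Jan: +$995.54 → -$179.20
  Feb: +$995.54 − $1,811.88 → -$995.54
  Mar: +$995.54 → $0.00
Lowest trial balance = -$2,170.28 (Nov)
Initial deposit = cushion − low point = $1,991.08 − (-$2,170.28) = $4,161.36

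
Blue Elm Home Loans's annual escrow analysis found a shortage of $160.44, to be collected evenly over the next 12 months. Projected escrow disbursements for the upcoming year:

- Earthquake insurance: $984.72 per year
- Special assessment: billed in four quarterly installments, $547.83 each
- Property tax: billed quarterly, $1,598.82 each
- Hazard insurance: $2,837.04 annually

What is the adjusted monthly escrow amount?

$1,047.40

Earthquake insurance = $984.72 annually
Special assessment = $547.83 × 4 = $2,191.32 annually
Property tax = $1,598.82 × 4 = $6,395.28 annually
Hazard insurance = $2,837.04 annually
Yearly total = $984.72 + $2,191.32 + $6,395.28 + $2,837.04 = $12,408.36
Per month = $12,408.36 ÷ 12 = $1,034.03
Shortage spread = $160.44 ÷ 12 = $13.37/mo
Adjusted monthly = $1,034.03 + $13.37 = $1,047.40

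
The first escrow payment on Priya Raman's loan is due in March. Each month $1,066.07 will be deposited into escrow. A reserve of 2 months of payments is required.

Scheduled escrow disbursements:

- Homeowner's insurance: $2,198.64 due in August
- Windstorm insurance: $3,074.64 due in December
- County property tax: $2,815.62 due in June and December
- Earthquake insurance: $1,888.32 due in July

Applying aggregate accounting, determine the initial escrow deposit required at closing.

$4,264.28

Cushion = 2 × $1,066.07 = $2,132.14
Trial balance (start $0, +$1,066.07 each month, − disbursements):
  Mar: +$1,066.07 → $1,066.07
  Apr: +$1,066.07 → $2,132.14
  May: +$1,066.07 → $3,198.21
  Jun: +$1,066.07 − $2,815.62 → $1,448.66
  Jul: +$1,066.07 − $1,888.32 → $626.41
  Aug: +$1,066.07 − $2,198.64 → -$506.16
  Sep: +$1,066.07 → $559.91
  Oct: +$1,066.07 → $1,625.98
  Nov: +$1,066.07 → $2,692.05
  Dec: +$1,066.07 − $5,890.26 → -$2,132.14
  Jan: +$1,066.07 → -$1,066.07
  Feb: +$1,066.07 → $0.00
Lowest trial balance = -$2,132.14 (Dec)
Initial deposit = cushion − low point = $2,132.14 − (-$2,132.14) = $4,264.28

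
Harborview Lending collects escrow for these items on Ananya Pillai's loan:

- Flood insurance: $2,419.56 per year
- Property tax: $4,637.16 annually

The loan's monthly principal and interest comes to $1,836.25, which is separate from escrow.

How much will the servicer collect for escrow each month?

$588.06

Flood insurance: $2,419.56 per year
Property tax: $4,637.16 per year
Yearly total = $2,419.56 + $4,637.16 = $7,056.72
Monthly escrow = $7,056.72 ÷ 12 = $588.06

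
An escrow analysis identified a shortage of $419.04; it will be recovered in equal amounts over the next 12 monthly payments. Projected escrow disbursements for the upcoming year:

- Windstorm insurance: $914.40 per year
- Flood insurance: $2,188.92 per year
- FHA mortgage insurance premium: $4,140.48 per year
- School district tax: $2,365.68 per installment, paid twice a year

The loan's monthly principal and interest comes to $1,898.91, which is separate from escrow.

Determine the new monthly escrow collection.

$1,032.85

Windstorm insurance: $914.40
Flood insurance: $2,188.92
FHA mortgage insurance premium: $4,140.48
School district tax: $2,365.68 × 2 = $4,731.36
Annual escrow total = $914.40 + $2,188.92 + $4,140.48 + $4,731.36 = $11,975.16
Monthly escrow = $11,975.16 / 12 = $997.93
Shortage per month = $419.04 / 12 = $34.92
Adjusted monthly = $997.93 + $34.92 = $1,032.85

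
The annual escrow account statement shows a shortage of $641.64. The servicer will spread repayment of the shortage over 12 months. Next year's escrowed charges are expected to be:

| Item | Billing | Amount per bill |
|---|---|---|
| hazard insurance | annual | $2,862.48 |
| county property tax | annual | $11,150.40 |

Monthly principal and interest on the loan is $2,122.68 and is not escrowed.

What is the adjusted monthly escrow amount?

Hazard insurance — $2,862.48 per year
County property tax — $11,150.40 per year
Combined annual = $2,862.48 + $11,150.40 = $14,012.88
Monthly = $14,012.88 / 12 = $1,167.74
Shortage per month = $641.64 / 12 = $53.47
New monthly escrow = $1,167.74 + $53.47 = $1,221.21

$1,221.21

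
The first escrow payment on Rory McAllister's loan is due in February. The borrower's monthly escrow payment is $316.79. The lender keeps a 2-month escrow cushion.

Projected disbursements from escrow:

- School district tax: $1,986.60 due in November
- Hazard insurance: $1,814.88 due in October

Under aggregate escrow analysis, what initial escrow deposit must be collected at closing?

$1,267.16

Cushion = 2 × $316.79 = $633.58
Trial balance (start $0, +$316.79 each month, − disbursements):
  Feb: +$316.79 → $316.79
  Mar: +$316.79 → $633.58
  Apr: +$316.79 → $950.37
  May: +$316.79 → $1,267.16
  Jun: +$316.79 → $1,583.95
  Jul: +$316.79 → $1,900.74
  Aug: +$316.79 → $2,217.53
  Sep: +$316.79 → $2,534.32
  Oct: +$316.79 − $1,814.88 → $1,036.23
  Nov: +$316.79 − $1,986.60 → -$633.58
  Dec: +$316.79 → -$316.79
  Jan: +$316.79 → $0.00
Lowest trial balance = -$633.58 (Nov)
Initial deposit = cushion − low point = $633.58 − (-$633.58) = $1,267.16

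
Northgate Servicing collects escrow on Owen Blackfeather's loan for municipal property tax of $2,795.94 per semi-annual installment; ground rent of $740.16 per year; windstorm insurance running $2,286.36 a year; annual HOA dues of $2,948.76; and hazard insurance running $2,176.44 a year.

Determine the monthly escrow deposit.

$1,145.30

Municipal property tax — $2,795.94 × 2 = $5,591.88
Ground rent — $740.16
Windstorm insurance — $2,286.36
HOA dues — $2,948.76
Hazard insurance — $2,176.44
Yearly total = $5,591.88 + $740.16 + $2,286.36 + $2,948.76 + $2,176.44 = $13,743.60
Base monthly escrow = $13,743.60 / 12 = $1,145.30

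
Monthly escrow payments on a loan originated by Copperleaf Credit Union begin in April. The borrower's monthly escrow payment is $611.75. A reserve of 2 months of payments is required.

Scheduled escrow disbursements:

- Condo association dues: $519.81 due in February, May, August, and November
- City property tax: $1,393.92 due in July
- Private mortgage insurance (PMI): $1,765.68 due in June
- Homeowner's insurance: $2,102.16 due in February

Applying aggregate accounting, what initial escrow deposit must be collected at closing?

Cushion = 2 × $611.75 = $1,223.50
Trial balance (start $0, +$611.75 each month, − disbursements):
  Apr: +$611.75 → $611.75
  May: +$611.75 − $519.81 → $703.69
  Jun: +$611.75 − $1,765.68 → -$450.24
  Jul: +$611.75 − $1,393.92 → -$1,232.41
  Aug: +$611.75 − $519.81 → -$1,140.47
  Sep: +$611.75 → -$528.72
  Oct: +$611.75 → $83.03
  Nov: +$611.75 − $519.81 → $174.97
  Dec: +$611.75 → $786.72
  Jan: +$611.75 → $1,398.47
  Feb: +$611.75 − $2,621.97 → -$611.75
  Mar: +$611.75 → $0.00
Lowest trial balance = -$1,232.41 (Jul)
Initial deposit = cushion − low point = $1,223.50 − (-$1,232.41) = $2,455.91

$2,455.91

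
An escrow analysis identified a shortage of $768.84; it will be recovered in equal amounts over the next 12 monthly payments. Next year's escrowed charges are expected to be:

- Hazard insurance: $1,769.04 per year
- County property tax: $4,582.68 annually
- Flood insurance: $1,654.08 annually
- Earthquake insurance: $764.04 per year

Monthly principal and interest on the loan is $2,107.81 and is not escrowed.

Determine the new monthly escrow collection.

$794.89

Hazard insurance — $1,769.04 per year
County property tax — $4,582.68 per year
Flood insurance — $1,654.08 per year
Earthquake insurance — $764.04 per year
Annual escrow total = $8,769.84
Base monthly escrow = $8,769.84 / 12 = $730.82
Monthly shortage recovery: $768.84 / 12 = $64.07
Adjusted monthly = $730.82 + $64.07 = $794.89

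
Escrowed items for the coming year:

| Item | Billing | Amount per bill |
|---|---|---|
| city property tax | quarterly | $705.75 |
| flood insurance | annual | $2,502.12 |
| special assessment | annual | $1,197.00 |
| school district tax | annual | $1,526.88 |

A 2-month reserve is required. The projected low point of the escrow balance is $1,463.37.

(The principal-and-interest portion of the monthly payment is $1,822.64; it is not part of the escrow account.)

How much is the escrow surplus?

$121.87

City property tax: $705.75 × 4 = $2,823.00 per year
Flood insurance: $2,502.12 per year
Special assessment: $1,197.00 per year
School district tax: $1,526.88 per year
Total annual escrow = $2,823.00 + $2,502.12 + $1,197.00 + $1,526.88 = $8,049.00
Per month = $8,049.00 ÷ 12 = $670.75
Required cushion = 2 × $670.75 = $1,341.50
Excess over cushion: $1,463.37 − $1,341.50 = $121.87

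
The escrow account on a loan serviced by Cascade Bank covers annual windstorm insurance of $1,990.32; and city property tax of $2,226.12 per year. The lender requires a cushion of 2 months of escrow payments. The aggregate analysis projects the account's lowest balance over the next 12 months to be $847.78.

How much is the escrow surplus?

$145.04

Windstorm insurance — $1,990.32 annually
City property tax — $2,226.12 annually
Total per year = $1,990.32 + $2,226.12 = $4,216.44
Monthly escrow = $4,216.44 / 12 = $351.37
Cushion = 2 × $351.37 = $702.74
Excess over cushion: $847.78 − $702.74 = $145.04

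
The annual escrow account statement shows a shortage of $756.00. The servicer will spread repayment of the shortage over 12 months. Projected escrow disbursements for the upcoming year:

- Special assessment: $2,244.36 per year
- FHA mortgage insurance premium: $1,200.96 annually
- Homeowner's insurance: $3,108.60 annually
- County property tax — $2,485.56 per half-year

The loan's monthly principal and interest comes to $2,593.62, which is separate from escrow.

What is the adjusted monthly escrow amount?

Special assessment: $2,244.36 annually
FHA mortgage insurance premium: $1,200.96 annually
Homeowner's insurance: $3,108.60 annually
County property tax: $2,485.56 × 2 = $4,971.12 annually
Total per year = $2,244.36 + $1,200.96 + $3,108.60 + $4,971.12 = $11,525.04
Base monthly escrow = $11,525.04 / 12 = $960.42
Monthly shortage recovery: $756.00 / 12 = $63.00
Adjusted monthly = $960.42 + $63.00 = $1,023.42

$1,023.42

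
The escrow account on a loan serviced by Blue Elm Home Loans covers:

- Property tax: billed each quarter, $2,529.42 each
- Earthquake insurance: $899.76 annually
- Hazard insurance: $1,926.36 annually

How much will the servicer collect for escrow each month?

Property tax — $2,529.42 × 4 = $10,117.68
Earthquake insurance — $899.76
Hazard insurance — $1,926.36
Combined annual = $12,943.80
Monthly escrow = $12,943.80 ÷ 12 = $1,078.65

$1,078.65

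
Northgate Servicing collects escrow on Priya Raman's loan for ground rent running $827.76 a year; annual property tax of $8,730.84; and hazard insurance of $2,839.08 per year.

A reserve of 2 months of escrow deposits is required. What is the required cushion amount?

Ground rent: $827.76 annually
Property tax: $8,730.84 annually
Hazard insurance: $2,839.08 annually
Yearly total = $827.76 + $8,730.84 + $2,839.08 = $12,397.68
Per month = $12,397.68 ÷ 12 = $1,033.14
Required cushion = 2 × $1,033.14 = $2,066.28

$2,066.28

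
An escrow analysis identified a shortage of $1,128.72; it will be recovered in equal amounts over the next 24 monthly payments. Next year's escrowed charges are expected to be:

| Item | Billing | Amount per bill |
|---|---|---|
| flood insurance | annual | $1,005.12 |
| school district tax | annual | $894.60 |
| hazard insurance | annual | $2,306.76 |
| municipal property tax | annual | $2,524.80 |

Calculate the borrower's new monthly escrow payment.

Flood insurance: $1,005.12/yr
School district tax: $894.60/yr
Hazard insurance: $2,306.76/yr
Municipal property tax: $2,524.80/yr
Combined annual = $6,731.28
Monthly = $6,731.28 / 12 = $560.94
Monthly shortage recovery: $1,128.72 ÷ 24 = $47.03
Adjusted monthly = $560.94 + $47.03 = $607.97

$607.97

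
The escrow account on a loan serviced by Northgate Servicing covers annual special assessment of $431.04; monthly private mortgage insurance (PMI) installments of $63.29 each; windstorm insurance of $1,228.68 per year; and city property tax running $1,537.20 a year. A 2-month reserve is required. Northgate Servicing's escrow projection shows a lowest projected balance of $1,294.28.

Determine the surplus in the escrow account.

$634.88

Special assessment: $431.04
Private mortgage insurance (PMI): $63.29 × 12 = $759.48
Windstorm insurance: $1,228.68
City property tax: $1,537.20
Total annual escrow = $431.04 + $759.48 + $1,228.68 + $1,537.20 = $3,956.40
Monthly escrow = $3,956.40 / 12 = $329.70
Required cushion = 2 × $329.70 = $659.40
Surplus = $1,294.28 − $659.40 = $634.88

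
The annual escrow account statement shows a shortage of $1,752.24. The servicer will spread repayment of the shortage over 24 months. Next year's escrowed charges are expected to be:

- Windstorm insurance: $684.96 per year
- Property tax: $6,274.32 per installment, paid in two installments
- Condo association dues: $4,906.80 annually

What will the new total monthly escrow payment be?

$1,584.71

Windstorm insurance = $684.96/yr
Property tax = $6,274.32 × 2 = $12,548.64/yr
Condo association dues = $4,906.80/yr
Combined annual = $684.96 + $12,548.64 + $4,906.80 = $18,140.40
Monthly escrow = $18,140.40 / 12 = $1,511.70
Shortage per month = $1,752.24 ÷ 24 = $73.01
Adjusted monthly = $1,511.70 + $73.01 = $1,584.71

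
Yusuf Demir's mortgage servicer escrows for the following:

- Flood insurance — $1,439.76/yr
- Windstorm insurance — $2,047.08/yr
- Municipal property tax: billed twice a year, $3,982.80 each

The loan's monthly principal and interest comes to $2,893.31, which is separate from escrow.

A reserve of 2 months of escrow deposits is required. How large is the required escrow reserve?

Flood insurance: $1,439.76/yr
Windstorm insurance: $2,047.08/yr
Municipal property tax: $3,982.80 × 2 = $7,965.60/yr
Total per year = $11,452.44
Monthly escrow = $11,452.44 / 12 = $954.37
Cushion = 2 × $954.37 = $1,908.74

$1,908.74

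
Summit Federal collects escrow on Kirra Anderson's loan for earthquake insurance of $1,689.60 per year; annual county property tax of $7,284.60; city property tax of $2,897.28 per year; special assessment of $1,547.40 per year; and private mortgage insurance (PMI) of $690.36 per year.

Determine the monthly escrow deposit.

Earthquake insurance: $1,689.60 annually
County property tax: $7,284.60 annually
City property tax: $2,897.28 annually
Special assessment: $1,547.40 annually
Private mortgage insurance (PMI): $690.36 annually
Annual escrow total = $1,689.60 + $7,284.60 + $2,897.28 + $1,547.40 + $690.36 = $14,109.24
Monthly = $14,109.24 / 12 = $1,175.77

$1,175.77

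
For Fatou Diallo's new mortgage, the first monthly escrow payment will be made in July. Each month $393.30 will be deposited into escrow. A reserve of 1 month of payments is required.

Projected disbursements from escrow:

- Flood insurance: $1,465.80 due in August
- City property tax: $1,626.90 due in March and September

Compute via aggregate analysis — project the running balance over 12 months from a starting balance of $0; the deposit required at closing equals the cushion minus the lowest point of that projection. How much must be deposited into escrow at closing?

Cushion = 1 × $393.30 = $393.30
Trial balance (start $0, +$393.30 each month, − disbursements):
  Jul: +$393.30 → $393.30
  Aug: +$393.30 − $1,465.80 → -$679.20
  Sep: +$393.30 − $1,626.90 → -$1,912.80
  Oct: +$393.30 → -$1,519.50
  Nov: +$393.30 → -$1,126.20
  Dec: +$393.30 → -$732.90
  Jan: +$393.30 → -$339.60
  Feb: +$393.30 → $53.70
  Mar: +$393.30 − $1,626.90 → -$1,179.90
  Apr: +$393.30 → -$786.60
  May: +$393.30 → -$393.30
  Jun: +$393.30 → $0.00
Lowest trial balance = -$1,912.80 (Sep)
Initial deposit = cushion − low point = $393.30 − (-$1,912.80) = $2,306.10

$2,306.10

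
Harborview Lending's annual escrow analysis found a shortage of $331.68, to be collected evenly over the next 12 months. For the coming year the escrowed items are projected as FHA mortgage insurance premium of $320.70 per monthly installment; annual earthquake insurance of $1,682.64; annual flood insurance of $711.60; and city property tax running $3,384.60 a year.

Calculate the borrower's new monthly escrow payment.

$829.91

FHA mortgage insurance premium = $320.70 × 12 = $3,848.40 per year
Earthquake insurance = $1,682.64 per year
Flood insurance = $711.60 per year
City property tax = $3,384.60 per year
Combined annual = $3,848.40 + $1,682.64 + $711.60 + $3,384.60 = $9,627.24
Per month = $9,627.24 ÷ 12 = $802.27
Shortage spread = $331.68 / 12 = $27.64/mo
Adjusted monthly = $802.27 + $27.64 = $829.91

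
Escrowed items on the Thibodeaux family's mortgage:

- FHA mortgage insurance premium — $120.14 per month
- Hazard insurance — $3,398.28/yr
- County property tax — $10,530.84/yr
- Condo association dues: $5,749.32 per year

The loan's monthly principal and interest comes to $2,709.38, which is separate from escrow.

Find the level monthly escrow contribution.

FHA mortgage insurance premium: $120.14 × 12 = $1,441.68/yr
Hazard insurance: $3,398.28/yr
County property tax: $10,530.84/yr
Condo association dues: $5,749.32/yr
Combined annual = $21,120.12
Monthly escrow = $21,120.12 ÷ 12 = $1,760.01

$1,760.01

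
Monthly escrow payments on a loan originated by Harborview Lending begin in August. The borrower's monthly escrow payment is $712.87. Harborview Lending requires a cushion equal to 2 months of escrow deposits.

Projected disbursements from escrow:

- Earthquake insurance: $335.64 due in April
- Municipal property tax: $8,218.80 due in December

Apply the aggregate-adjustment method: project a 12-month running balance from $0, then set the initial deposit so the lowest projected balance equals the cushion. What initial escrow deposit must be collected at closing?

Cushion = 2 × $712.87 = $1,425.74
Trial balance (start $0, +$712.87 each month, − disbursements):
  Aug: +$712.87 → $712.87
  Sep: +$712.87 → $1,425.74
  Oct: +$712.87 → $2,138.61
  Nov: +$712.87 → $2,851.48
  Dec: +$712.87 − $8,218.80 → -$4,654.45
  Jan: +$712.87 → -$3,941.58
  Feb: +$712.87 → -$3,228.71
  Mar: +$712.87 → -$2,515.84
  Apr: +$712.87 − $335.64 → -$2,138.61
  May: +$712.87 → -$1,425.74
  Jun: +$712.87 → -$712.87
  Jul: +$712.87 → $0.00
Lowest trial balance = -$4,654.45 (Dec)
Initial deposit = cushion − low point = $1,425.74 − (-$4,654.45) = $6,080.19

$6,080.19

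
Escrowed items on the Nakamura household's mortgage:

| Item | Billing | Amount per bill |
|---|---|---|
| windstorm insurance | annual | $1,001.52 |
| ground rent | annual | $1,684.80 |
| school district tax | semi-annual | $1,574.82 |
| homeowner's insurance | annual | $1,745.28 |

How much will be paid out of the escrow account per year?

$7,581.24

Windstorm insurance = $1,001.52/yr
Ground rent = $1,684.80/yr
School district tax = $1,574.82 × 2 = $3,149.64/yr
Homeowner's insurance = $1,745.28/yr
Combined annual = $7,581.24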